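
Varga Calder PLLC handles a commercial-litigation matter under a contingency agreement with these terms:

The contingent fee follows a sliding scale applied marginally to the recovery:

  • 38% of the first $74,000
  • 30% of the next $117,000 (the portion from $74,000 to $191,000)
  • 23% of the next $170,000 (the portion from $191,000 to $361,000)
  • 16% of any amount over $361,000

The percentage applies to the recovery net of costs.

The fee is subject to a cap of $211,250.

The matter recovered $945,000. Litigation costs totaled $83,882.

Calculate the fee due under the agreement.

Fee base (net of costs): $945,000 − $83,882 = $861,118
First $74,000 at 38% = $28,120.00
Next $117,000 at 30% = $35,100.00
Next $170,000 at 23% = $39,100.00
Remaining $500,118 at 16% = $80,018.88
Fee: $28,120.00 + $35,100.00 + $39,100.00 + $80,018.88 = $182,338.88
$182,338.88 is under the $211,250 cap.

$182,338.88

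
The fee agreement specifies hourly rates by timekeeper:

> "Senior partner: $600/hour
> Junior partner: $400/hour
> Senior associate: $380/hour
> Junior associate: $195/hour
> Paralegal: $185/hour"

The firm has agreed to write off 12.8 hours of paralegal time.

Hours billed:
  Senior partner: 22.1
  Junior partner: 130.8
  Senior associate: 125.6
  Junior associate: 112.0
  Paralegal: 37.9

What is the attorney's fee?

$139,791.50

Senior partner: 22.1 × $600 = $13,260.00
Junior partner: 130.8 × $400 = $52,320.00
Senior associate: 125.6 × $380 = $47,728.00
Junior associate: 112.0 × $195 = $21,840.00
Paralegal: 37.9 × $185 = $7,011.50
Subtotal: $142,159.50
Write-off: 12.8 × $185 = $2,368.00
Total: $142,159.50 − $2,368.00 = $139,791.50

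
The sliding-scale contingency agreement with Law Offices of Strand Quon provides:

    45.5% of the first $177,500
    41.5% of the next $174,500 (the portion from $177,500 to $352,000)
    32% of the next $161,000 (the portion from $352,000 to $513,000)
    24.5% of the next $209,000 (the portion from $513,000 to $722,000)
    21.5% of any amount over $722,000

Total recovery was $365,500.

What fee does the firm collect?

First $177,500 at 45.5% = $80,762.50
Next $174,500 at 41.5% = $72,417.50
Remaining $13,500 at 32% = $4,320.00
Fee: $80,762.50 + $72,417.50 + $4,320.00 = $157,500.00

$157,500.00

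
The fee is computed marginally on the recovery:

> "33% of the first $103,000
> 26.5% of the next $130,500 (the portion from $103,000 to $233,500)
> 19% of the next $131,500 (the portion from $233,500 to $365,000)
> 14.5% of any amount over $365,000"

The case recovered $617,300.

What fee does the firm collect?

First $103,000 at 33% = $33,990.00
Next $130,500 at 26.5% = $34,582.50
Next $131,500 at 19% = $24,985.00
Remaining $252,300 at 14.5% = $36,583.50
Fee: $33,990.00 + $34,582.50 + $24,985.00 + $36,583.50 = $130,141.00

$130,141.00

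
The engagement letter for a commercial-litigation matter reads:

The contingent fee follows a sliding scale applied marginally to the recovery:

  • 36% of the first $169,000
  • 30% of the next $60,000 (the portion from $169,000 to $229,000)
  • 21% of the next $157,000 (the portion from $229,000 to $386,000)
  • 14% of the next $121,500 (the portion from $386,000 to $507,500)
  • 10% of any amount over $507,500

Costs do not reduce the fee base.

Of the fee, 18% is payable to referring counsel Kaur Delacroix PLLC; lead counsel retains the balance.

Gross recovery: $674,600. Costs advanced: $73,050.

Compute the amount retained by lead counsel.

Fee base is the gross recovery, $674,600; costs are reimbursed separately.
First $169,000 at 36% = $60,840.00
Next $60,000 at 30% = $18,000.00
Next $157,000 at 21% = $32,970.00
Next $121,500 at 14% = $17,010.00
Remaining $167,100 at 10% = $16,710.00
Fee: $60,840.00 + $18,000.00 + $32,970.00 + $17,010.00 + $16,710.00 = $145,530.00
Referral share: 18% of $145,530.00 = $26,195.40; lead counsel retains $145,530.00 − $26,195.40 = $119,334.60.

$119,334.60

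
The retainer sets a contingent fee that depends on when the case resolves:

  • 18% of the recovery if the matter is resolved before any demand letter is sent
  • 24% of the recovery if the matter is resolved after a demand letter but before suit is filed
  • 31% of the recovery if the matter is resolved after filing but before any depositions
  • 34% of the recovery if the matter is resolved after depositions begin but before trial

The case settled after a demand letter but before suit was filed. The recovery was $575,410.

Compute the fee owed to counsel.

The matter settled after a demand letter but before suit was filed, so the 24% rate applies.
$575,410 × 24% = $138,098.40

$138,098.40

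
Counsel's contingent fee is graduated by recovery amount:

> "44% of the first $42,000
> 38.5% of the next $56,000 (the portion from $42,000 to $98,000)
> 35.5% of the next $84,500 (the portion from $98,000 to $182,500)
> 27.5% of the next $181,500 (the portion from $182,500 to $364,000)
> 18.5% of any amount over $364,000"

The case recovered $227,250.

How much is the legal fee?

First $42,000 at 44% = $18,480.00
Next $56,000 at 38.5% = $21,560.00
Next $84,500 at 35.5% = $29,997.50
Remaining $44,750 at 27.5% = $12,306.25
Fee: $18,480.00 + $21,560.00 + $29,997.50 + $12,306.25 = $82,343.75

$82,343.75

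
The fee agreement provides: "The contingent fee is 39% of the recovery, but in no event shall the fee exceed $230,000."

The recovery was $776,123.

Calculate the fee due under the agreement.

$230,000.00

39% of $776,123 = $302,687.97
That exceeds the $230,000 cap, so the fee is capped at $230,000.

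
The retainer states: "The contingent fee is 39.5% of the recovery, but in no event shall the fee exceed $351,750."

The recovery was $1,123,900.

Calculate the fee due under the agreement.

$351,750.00

39.5% of $1,123,900 = $443,940.50
That exceeds the $351,750 cap, so the fee is capped at $351,750.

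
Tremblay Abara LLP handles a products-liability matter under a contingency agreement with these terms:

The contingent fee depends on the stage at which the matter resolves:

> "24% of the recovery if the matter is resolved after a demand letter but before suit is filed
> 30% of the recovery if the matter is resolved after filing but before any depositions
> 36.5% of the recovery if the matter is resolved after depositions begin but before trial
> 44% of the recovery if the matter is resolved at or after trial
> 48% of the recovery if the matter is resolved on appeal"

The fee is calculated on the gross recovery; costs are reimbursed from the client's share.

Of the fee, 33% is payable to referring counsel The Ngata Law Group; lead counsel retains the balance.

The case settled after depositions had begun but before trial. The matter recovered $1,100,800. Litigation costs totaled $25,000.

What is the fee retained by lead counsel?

Fee base is the gross recovery, $1,100,800; costs are reimbursed separately.
The matter settled after depositions had begun but before trial, so the 36.5% rate applies.
$1,100,800 × 36.5% = $401,792.00
Referral share: 33% of $401,792.00 = $132,591.36; lead counsel retains $401,792.00 − $132,591.36 = $269,200.64.

$269,200.64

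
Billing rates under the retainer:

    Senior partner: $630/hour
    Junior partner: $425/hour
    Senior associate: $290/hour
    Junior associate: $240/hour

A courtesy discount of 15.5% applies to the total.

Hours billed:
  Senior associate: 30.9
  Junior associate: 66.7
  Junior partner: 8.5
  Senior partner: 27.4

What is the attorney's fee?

$38,737.76

Senior partner: 27.4 × $630 = $17,262.00
Junior partner: 8.5 × $425 = $3,612.50
Senior associate: 30.9 × $290 = $8,961.00
Junior associate: 66.7 × $240 = $16,008.00
Subtotal: $45,843.50
Less 15.5% discount: −$7,105.74
Total: $45,843.50 − $7,105.74 = $38,737.76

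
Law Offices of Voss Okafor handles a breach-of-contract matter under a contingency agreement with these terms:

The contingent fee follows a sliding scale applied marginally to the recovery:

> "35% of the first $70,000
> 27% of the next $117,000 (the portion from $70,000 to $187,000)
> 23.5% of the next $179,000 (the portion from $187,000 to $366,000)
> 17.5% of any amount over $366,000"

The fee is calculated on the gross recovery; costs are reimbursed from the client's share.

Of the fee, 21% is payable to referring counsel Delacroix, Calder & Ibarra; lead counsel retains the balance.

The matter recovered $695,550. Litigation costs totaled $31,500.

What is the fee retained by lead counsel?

Fee base is the gross recovery, $695,550; costs are reimbursed separately.
First $70,000 at 35% = $24,500.00
Next $117,000 at 27% = $31,590.00
Next $179,000 at 23.5% = $42,065.00
Remaining $329,550 at 17.5% = $57,671.25
Fee: $24,500.00 + $31,590.00 + $42,065.00 + $57,671.25 = $155,826.25
Referral share: 21% of $155,826.25 = $32,723.51; lead counsel retains $155,826.25 − $32,723.51 = $123,102.74.

$123,102.74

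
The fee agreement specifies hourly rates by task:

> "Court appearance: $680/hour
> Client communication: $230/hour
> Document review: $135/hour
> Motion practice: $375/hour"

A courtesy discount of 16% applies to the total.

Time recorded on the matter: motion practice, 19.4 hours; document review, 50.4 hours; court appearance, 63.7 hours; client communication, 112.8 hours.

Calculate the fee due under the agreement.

Court appearance: 63.7 × $680 = $43,316.00
Client communication: 112.8 × $230 = $25,944.00
Document review: 50.4 × $135 = $6,804.00
Motion practice: 19.4 × $375 = $7,275.00
Subtotal: $83,339.00
Less 16% discount: −$13,334.24
Total: $83,339.00 − $13,334.24 = $70,004.76

$70,004.76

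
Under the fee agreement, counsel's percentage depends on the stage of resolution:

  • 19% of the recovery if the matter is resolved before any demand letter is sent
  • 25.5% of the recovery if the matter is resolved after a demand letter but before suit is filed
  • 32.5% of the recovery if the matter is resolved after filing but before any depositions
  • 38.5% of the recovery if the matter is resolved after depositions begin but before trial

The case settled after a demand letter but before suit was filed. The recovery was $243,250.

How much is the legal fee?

$62,028.75

The matter settled after a demand letter but before suit was filed, so the 25.5% rate applies.
$243,250 × 25.5% = $62,028.75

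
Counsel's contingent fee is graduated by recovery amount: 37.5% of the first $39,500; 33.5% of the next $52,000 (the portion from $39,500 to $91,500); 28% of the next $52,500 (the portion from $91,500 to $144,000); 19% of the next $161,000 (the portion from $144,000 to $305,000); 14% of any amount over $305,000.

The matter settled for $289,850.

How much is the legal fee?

First $39,500 at 37.5% = $14,812.50
Next $52,000 at 33.5% = $17,420.00
Next $52,500 at 28% = $14,700.00
Remaining $145,850 at 19% = $27,711.50
Fee: $14,812.50 + $17,420.00 + $14,700.00 + $27,711.50 = $74,644.00

$74,644.00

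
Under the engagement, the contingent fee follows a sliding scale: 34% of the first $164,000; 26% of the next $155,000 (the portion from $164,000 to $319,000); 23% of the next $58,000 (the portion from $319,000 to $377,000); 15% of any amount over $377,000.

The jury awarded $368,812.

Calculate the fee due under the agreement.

$107,516.76

First $164,000 at 34% = $55,760.00
Next $155,000 at 26% = $40,300.00
Remaining $49,812 at 23% = $11,456.76
Fee: $55,760.00 + $40,300.00 + $11,456.76 = $107,516.76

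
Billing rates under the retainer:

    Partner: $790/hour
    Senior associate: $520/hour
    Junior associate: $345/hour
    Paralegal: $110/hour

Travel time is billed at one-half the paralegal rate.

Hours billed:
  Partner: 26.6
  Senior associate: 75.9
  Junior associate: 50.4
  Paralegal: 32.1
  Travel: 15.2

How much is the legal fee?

Partner: 26.6 × $790 = $21,014.00
Senior associate: 75.9 × $520 = $39,468.00
Junior associate: 50.4 × $345 = $17,388.00
Paralegal: 32.1 × $110 = $3,531.00
Subtotal: $21,014.00 + $39,468.00 + $17,388.00 + $3,531.00 = $81,401.00
Travel: 15.2 × ($110 ÷ 2) = 15.2 × $55.00 = $836.00
Total: $81,401.00 + $836.00 = $82,237.00

$82,237.00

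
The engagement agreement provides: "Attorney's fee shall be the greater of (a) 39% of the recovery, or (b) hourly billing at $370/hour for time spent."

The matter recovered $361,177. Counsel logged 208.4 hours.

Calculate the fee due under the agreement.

(a) 39% of $361,177 = $140,859.03
(b) 208.4 × $370 = $77,108.00
The greater is (a): $140,859.03.

$140,859.03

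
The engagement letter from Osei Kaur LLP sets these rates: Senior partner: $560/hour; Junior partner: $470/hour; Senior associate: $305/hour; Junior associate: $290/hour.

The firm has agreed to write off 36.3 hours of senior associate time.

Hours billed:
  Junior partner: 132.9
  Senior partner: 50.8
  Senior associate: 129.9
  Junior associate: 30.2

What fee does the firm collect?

Senior partner: 50.8 × $560 = $28,448.00
Junior partner: 132.9 × $470 = $62,463.00
Senior associate: 129.9 × $305 = $39,619.50
Junior associate: 30.2 × $290 = $8,758.00
Subtotal: $139,288.50
Write-off: 36.3 × $305 = $11,071.50
Total: $139,288.50 − $11,071.50 = $128,217.00

$128,217.00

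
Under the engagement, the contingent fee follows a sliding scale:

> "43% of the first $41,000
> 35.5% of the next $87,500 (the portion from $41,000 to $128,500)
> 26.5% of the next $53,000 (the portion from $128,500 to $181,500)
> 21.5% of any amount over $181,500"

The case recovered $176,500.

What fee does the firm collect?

$61,412.50

First $41,000 at 43% = $17,630.00
Next $87,500 at 35.5% = $31,062.50
Remaining $48,000 at 26.5% = $12,720.00
Fee: $17,630.00 + $31,062.50 + $12,720.00 = $61,412.50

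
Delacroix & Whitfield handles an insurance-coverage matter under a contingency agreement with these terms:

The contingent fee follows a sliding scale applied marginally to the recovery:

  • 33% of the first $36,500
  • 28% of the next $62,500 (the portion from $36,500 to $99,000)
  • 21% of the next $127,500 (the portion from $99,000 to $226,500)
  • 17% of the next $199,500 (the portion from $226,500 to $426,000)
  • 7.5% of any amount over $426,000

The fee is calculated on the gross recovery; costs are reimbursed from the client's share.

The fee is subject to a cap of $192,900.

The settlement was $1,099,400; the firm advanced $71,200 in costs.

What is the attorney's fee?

Fee base is the gross recovery, $1,099,400; costs are reimbursed separately.
First $36,500 at 33% = $12,045.00
Next $62,500 at 28% = $17,500.00
Next $127,500 at 21% = $26,775.00
Next $199,500 at 17% = $33,915.00
Remaining $673,400 at 7.5% = $50,505.00
Fee: $12,045.00 + $17,500.00 + $26,775.00 + $33,915.00 + $50,505.00 = $140,740.00
$140,740.00 is under the $192,900 cap.

$140,740.00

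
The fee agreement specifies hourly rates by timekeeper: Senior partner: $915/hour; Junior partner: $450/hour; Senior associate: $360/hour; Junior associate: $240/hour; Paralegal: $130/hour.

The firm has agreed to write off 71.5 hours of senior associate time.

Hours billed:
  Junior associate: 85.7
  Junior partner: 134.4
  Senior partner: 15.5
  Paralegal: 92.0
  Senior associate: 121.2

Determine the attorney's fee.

Senior partner: 15.5 × $915 = $14,182.50
Junior partner: 134.4 × $450 = $60,480.00
Senior associate: 121.2 × $360 = $43,632.00
Junior associate: 85.7 × $240 = $20,568.00
Paralegal: 92.0 × $130 = $11,960.00
Subtotal: $150,822.50
Write-off: 71.5 × $360 = $25,740.00
Total: $150,822.50 − $25,740.00 = $125,082.50

$125,082.50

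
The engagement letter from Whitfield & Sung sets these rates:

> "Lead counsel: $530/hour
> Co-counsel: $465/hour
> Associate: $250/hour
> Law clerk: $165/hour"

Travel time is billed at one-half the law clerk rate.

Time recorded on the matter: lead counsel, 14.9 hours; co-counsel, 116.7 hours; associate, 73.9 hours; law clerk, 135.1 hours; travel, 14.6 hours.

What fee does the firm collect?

Lead counsel: 14.9 × $530 = $7,897.00
Co-counsel: 116.7 × $465 = $54,265.50
Associate: 73.9 × $250 = $18,475.00
Law clerk: 135.1 × $165 = $22,291.50
Subtotal: $7,897.00 + $54,265.50 + $18,475.00 + $22,291.50 = $102,929.00
Travel: 14.6 × ($165 ÷ 2) = 14.6 × $82.50 = $1,204.50
Total: $102,929.00 + $1,204.50 = $104,133.50

$104,133.50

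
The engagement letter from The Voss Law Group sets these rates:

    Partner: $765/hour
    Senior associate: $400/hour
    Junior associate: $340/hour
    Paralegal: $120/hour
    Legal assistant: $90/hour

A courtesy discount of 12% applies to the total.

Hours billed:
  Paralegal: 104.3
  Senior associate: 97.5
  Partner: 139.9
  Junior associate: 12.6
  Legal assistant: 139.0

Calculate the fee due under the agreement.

Partner: 139.9 × $765 = $107,023.50
Senior associate: 97.5 × $400 = $39,000.00
Junior associate: 12.6 × $340 = $4,284.00
Paralegal: 104.3 × $120 = $12,516.00
Legal assistant: 139.0 × $90 = $12,510.00
Subtotal: $175,333.50
Less 12% discount: −$21,040.02
Total: $175,333.50 − $21,040.02 = $154,293.48

$154,293.48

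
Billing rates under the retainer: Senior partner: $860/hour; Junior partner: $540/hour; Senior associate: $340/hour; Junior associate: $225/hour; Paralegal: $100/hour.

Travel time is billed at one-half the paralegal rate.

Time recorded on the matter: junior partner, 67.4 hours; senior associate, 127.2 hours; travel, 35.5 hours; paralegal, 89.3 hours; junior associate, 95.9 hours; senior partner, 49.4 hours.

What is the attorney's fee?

Senior partner: 49.4 × $860 = $42,484.00
Junior partner: 67.4 × $540 = $36,396.00
Senior associate: 127.2 × $340 = $43,248.00
Junior associate: 95.9 × $225 = $21,577.50
Paralegal: 89.3 × $100 = $8,930.00
Subtotal: $42,484.00 + $36,396.00 + $43,248.00 + $21,577.50 + $8,930.00 = $152,635.50
Travel: 35.5 × ($100 ÷ 2) = 35.5 × $50.00 = $1,775.00
Total: $152,635.50 + $1,775.00 = $154,410.50

$154,410.50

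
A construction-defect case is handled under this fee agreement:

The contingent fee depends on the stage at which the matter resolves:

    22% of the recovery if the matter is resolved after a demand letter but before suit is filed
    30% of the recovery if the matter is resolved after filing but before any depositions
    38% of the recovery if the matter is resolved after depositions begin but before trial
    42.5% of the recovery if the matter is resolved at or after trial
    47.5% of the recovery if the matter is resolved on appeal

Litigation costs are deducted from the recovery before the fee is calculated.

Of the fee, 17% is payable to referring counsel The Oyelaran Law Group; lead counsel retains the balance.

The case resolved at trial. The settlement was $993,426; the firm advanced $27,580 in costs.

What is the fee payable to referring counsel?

Fee base (net of costs): $993,426 − $27,580 = $965,846
The matter resolved at trial, so the 42.5% rate applies.
$965,846 × 42.5% = $410,484.55
Referral share: 17% of $410,484.55 = $69,782.37; lead counsel retains $410,484.55 − $69,782.37 = $340,702.18.

$69,782.37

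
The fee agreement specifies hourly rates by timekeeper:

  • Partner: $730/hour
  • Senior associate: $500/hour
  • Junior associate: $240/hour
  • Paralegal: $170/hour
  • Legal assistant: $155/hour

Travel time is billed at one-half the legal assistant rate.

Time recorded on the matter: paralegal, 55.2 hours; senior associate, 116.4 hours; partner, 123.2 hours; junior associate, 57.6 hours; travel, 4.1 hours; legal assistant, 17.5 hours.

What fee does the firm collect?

$174,374.25

Partner: 123.2 × $730 = $89,936.00
Senior associate: 116.4 × $500 = $58,200.00
Junior associate: 57.6 × $240 = $13,824.00
Paralegal: 55.2 × $170 = $9,384.00
Legal assistant: 17.5 × $155 = $2,712.50
Subtotal: $89,936.00 + $58,200.00 + $13,824.00 + $9,384.00 + $2,712.50 = $174,056.50
Travel: 4.1 × ($155 ÷ 2) = 4.1 × $77.50 = $317.75
Total: $174,056.50 + $317.75 = $174,374.25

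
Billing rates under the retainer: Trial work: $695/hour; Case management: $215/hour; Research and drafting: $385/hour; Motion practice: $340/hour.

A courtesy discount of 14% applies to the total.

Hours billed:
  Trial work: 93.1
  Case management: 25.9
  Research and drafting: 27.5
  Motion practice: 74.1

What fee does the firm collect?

Trial work: 93.1 × $695 = $64,704.50
Case management: 25.9 × $215 = $5,568.50
Research and drafting: 27.5 × $385 = $10,587.50
Motion practice: 74.1 × $340 = $25,194.00
Subtotal: $106,054.50
Less 14% discount: −$14,847.63
Total: $106,054.50 − $14,847.63 = $91,206.87

$91,206.87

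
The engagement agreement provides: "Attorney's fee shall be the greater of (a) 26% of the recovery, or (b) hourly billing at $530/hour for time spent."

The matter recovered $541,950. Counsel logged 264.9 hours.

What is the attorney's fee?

$140,907.00

(a) 26% of $541,950 = $140,907.00
(b) 264.9 × $530 = $140,397.00
The greater is (a): $140,907.00.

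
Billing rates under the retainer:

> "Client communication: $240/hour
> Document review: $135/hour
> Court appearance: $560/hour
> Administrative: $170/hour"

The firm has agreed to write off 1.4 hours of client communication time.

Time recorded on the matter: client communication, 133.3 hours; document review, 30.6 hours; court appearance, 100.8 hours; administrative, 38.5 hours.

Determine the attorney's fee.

$98,780.00

Client communication: 133.3 × $240 = $31,992.00
Document review: 30.6 × $135 = $4,131.00
Court appearance: 100.8 × $560 = $56,448.00
Administrative: 38.5 × $170 = $6,545.00
Subtotal: $99,116.00
Write-off: 1.4 × $240 = $336.00
Total: $99,116.00 − $336.00 = $98,780.00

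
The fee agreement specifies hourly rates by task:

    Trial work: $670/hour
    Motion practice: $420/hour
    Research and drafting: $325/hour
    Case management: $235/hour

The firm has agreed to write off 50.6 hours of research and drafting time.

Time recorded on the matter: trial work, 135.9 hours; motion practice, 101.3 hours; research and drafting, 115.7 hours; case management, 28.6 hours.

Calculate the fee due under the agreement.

Trial work: 135.9 × $670 = $91,053.00
Motion practice: 101.3 × $420 = $42,546.00
Research and drafting: 115.7 × $325 = $37,602.50
Case management: 28.6 × $235 = $6,721.00
Subtotal: $177,922.50
Write-off: 50.6 × $325 = $16,445.00
Total: $177,922.50 − $16,445.00 = $161,477.50

$161,477.50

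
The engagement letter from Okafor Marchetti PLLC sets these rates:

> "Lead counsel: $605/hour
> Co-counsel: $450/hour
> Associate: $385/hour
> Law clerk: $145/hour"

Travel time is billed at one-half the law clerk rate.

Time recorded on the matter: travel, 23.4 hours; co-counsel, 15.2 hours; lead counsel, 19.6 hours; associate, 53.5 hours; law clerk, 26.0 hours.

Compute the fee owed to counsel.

$44,762.00

Lead counsel: 19.6 × $605 = $11,858.00
Co-counsel: 15.2 × $450 = $6,840.00
Associate: 53.5 × $385 = $20,597.50
Law clerk: 26.0 × $145 = $3,770.00
Subtotal: $11,858.00 + $6,840.00 + $20,597.50 + $3,770.00 = $43,065.50
Travel: 23.4 × ($145 ÷ 2) = 23.4 × $72.50 = $1,696.50
Total: $43,065.50 + $1,696.50 = $44,762.00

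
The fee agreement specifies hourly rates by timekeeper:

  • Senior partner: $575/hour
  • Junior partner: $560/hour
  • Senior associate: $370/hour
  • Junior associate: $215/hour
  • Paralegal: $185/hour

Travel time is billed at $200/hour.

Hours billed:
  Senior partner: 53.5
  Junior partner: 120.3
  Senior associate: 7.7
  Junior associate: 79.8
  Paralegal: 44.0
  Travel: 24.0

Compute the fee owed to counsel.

Senior partner: 53.5 × $575 = $30,762.50
Junior partner: 120.3 × $560 = $67,368.00
Senior associate: 7.7 × $370 = $2,849.00
Junior associate: 79.8 × $215 = $17,157.00
Paralegal: 44.0 × $185 = $8,140.00
Subtotal: $30,762.50 + $67,368.00 + $2,849.00 + $17,157.00 + $8,140.00 = $126,276.50
Travel: 24.0 × $200 = $4,800.00
Total: $126,276.50 + $4,800.00 = $131,076.50

$131,076.50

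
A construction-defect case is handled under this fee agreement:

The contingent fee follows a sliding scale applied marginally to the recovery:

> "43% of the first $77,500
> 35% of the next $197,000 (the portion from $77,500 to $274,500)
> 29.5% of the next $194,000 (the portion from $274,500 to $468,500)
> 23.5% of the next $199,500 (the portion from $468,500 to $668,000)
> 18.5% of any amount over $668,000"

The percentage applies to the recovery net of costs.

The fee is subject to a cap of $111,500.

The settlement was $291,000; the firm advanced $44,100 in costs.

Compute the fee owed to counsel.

Fee base (net of costs): $291,000 − $44,100 = $246,900
First $77,500 at 43% = $33,325.00
Remaining $169,400 at 35% = $59,290.00
Fee: $33,325.00 + $59,290.00 = $92,615.00
$92,615.00 is under the $111,500 cap.

$92,615.00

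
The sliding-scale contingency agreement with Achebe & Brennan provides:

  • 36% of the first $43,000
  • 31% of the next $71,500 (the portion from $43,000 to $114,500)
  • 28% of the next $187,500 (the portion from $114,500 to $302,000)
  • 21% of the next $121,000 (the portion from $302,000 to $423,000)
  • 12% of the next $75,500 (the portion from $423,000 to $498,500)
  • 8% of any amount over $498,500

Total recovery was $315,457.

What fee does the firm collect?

First $43,000 at 36% = $15,480.00
Next $71,500 at 31% = $22,165.00
Next $187,500 at 28% = $52,500.00
Remaining $13,457 at 21% = $2,825.97
Fee: $15,480.00 + $22,165.00 + $52,500.00 + $2,825.97 = $92,970.97

$92,970.97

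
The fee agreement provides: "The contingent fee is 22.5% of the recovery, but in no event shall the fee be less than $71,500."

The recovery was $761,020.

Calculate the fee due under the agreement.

22.5% of $761,020 = $171,229.50
That exceeds the $71,500 minimum.

$171,229.50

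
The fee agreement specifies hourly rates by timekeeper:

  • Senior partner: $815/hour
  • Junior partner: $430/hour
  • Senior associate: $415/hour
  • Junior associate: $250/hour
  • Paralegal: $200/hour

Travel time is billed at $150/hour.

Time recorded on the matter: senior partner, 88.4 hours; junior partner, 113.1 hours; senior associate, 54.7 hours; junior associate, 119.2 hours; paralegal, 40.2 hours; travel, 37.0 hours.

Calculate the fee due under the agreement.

$186,769.50

Senior partner: 88.4 × $815 = $72,046.00
Junior partner: 113.1 × $430 = $48,633.00
Senior associate: 54.7 × $415 = $22,700.50
Junior associate: 119.2 × $250 = $29,800.00
Paralegal: 40.2 × $200 = $8,040.00
Subtotal: $72,046.00 + $48,633.00 + $22,700.50 + $29,800.00 + $8,040.00 = $181,219.50
Travel: 37.0 × $150 = $5,550.00
Total: $181,219.50 + $5,550.00 = $186,769.50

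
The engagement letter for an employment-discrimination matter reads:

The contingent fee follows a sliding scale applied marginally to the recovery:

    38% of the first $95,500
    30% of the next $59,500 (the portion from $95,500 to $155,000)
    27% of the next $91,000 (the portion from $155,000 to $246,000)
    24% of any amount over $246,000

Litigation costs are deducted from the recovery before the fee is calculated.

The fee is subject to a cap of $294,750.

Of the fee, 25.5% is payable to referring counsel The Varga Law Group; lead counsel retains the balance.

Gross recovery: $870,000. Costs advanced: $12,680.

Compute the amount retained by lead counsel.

Fee base (net of costs): $870,000 − $12,680 = $857,320
First $95,500 at 38% = $36,290.00
Next $59,500 at 30% = $17,850.00
Next $91,000 at 27% = $24,570.00
Remaining $611,320 at 24% = $146,716.80
Fee: $36,290.00 + $17,850.00 + $24,570.00 + $146,716.80 = $225,426.80
$225,426.80 is under the $294,750 cap.
Referral share: 25.5% of $225,426.80 = $57,483.83; lead counsel retains $225,426.80 − $57,483.83 = $167,942.97.

$167,942.97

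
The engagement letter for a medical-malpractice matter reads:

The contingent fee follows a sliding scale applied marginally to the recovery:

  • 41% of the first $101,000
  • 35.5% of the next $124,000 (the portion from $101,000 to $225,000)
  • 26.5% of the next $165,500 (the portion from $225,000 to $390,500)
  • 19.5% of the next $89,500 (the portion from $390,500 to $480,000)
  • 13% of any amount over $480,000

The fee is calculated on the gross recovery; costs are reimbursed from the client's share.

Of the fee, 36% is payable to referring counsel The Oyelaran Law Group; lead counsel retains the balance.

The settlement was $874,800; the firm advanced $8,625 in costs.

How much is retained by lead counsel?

$126,760.96

Fee base is the gross recovery, $874,800; costs are reimbursed separately.
First $101,000 at 41% = $41,410.00
Next $124,000 at 35.5% = $44,020.00
Next $165,500 at 26.5% = $43,857.50
Next $89,500 at 19.5% = $17,452.50
Remaining $394,800 at 13% = $51,324.00
Fee: $41,410.00 + $44,020.00 + $43,857.50 + $17,452.50 + $51,324.00 = $198,064.00
Referral share: 36% of $198,064.00 = $71,303.04; lead counsel retains $198,064.00 − $71,303.04 = $126,760.96.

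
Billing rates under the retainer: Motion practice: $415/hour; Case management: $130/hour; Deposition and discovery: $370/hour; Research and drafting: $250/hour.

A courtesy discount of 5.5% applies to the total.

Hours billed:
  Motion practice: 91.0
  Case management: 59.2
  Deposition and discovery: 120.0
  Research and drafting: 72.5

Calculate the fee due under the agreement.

$102,046.77

Motion practice: 91.0 × $415 = $37,765.00
Case management: 59.2 × $130 = $7,696.00
Deposition and discovery: 120.0 × $370 = $44,400.00
Research and drafting: 72.5 × $250 = $18,125.00
Subtotal: $107,986.00
Less 5.5% discount: −$5,939.23
Total: $107,986.00 − $5,939.23 = $102,046.77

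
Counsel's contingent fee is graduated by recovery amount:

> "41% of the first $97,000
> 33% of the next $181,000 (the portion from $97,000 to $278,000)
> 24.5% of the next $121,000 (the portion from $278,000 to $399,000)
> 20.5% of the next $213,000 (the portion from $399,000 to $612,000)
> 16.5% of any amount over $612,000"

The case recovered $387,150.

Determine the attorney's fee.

First $97,000 at 41% = $39,770.00
Next $181,000 at 33% = $59,730.00
Remaining $109,150 at 24.5% = $26,741.75
Fee: $39,770.00 + $59,730.00 + $26,741.75 = $126,241.75

$126,241.75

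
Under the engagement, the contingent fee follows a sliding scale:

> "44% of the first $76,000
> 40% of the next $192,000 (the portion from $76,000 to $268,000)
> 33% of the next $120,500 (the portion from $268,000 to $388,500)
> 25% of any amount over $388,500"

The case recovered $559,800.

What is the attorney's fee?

First $76,000 at 44% = $33,440.00
Next $192,000 at 40% = $76,800.00
Next $120,500 at 33% = $39,765.00
Remaining $171,300 at 25% = $42,825.00
Fee: $33,440.00 + $76,800.00 + $39,765.00 + $42,825.00 = $192,830.00

$192,830.00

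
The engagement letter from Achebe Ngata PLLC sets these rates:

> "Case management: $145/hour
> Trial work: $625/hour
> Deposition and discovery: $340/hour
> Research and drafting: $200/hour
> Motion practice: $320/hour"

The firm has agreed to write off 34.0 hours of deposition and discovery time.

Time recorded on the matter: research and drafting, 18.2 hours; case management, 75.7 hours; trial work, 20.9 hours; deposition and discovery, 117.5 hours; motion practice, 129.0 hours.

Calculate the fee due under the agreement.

Case management: 75.7 × $145 = $10,976.50
Trial work: 20.9 × $625 = $13,062.50
Deposition and discovery: 117.5 × $340 = $39,950.00
Research and drafting: 18.2 × $200 = $3,640.00
Motion practice: 129.0 × $320 = $41,280.00
Subtotal: $108,909.00
Write-off: 34.0 × $340 = $11,560.00
Total: $108,909.00 − $11,560.00 = $97,349.00

$97,349.00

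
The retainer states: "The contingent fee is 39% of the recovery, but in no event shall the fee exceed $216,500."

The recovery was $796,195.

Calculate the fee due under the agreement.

39% of $796,195 = $310,516.05
That exceeds the $216,500 cap, so the fee is capped at $216,500.

$216,500.00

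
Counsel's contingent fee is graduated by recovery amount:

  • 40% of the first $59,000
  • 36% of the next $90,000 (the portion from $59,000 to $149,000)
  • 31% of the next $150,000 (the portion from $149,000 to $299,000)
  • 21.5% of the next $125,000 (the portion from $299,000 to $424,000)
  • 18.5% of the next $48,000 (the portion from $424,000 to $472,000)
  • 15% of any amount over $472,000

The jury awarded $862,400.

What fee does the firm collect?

$196,815.00

First $59,000 at 40% = $23,600.00
Next $90,000 at 36% = $32,400.00
Next $150,000 at 31% = $46,500.00
Next $125,000 at 21.5% = $26,875.00
Next $48,000 at 18.5% = $8,880.00
Remaining $390,400 at 15% = $58,560.00
Fee: $23,600.00 + $32,400.00 + $46,500.00 + $26,875.00 + $8,880.00 + $58,560.00 = $196,815.00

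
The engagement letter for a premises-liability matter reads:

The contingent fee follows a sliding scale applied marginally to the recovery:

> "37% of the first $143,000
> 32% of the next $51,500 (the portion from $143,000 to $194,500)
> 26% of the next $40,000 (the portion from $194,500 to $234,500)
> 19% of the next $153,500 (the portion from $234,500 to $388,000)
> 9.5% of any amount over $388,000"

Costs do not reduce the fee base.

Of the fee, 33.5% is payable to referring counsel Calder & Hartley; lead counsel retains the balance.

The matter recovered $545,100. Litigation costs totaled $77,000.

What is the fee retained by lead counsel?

Fee base is the gross recovery, $545,100; costs are reimbursed separately.
First $143,000 at 37% = $52,910.00
Next $51,500 at 32% = $16,480.00
Next $40,000 at 26% = $10,400.00
Next $153,500 at 19% = $29,165.00
Remaining $157,100 at 9.5% = $14,924.50
Fee: $52,910.00 + $16,480.00 + $10,400.00 + $29,165.00 + $14,924.50 = $123,879.50
Referral share: 33.5% of $123,879.50 = $41,499.63; lead counsel retains $123,879.50 − $41,499.63 = $82,379.87.

$82,379.87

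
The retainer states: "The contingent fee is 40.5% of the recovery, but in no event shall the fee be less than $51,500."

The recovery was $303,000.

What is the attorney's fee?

$122,715.00

40.5% of $303,000 = $122,715.00
That exceeds the $51,500 minimum.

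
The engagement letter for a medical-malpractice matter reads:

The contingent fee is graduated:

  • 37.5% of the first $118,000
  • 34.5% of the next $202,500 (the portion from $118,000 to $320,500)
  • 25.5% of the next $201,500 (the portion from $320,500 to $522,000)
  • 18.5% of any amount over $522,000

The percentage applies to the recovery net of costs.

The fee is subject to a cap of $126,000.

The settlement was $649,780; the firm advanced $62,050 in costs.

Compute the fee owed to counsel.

$126,000.00

Fee base (net of costs): $649,780 − $62,050 = $587,730
First $118,000 at 37.5% = $44,250.00
Next $202,500 at 34.5% = $69,862.50
Next $201,500 at 25.5% = $51,382.50
Remaining $65,730 at 18.5% = $12,160.05
Fee: $44,250.00 + $69,862.50 + $51,382.50 + $12,160.05 = $177,655.05
$177,655.05 exceeds the $126,000 cap, so the fee is capped at $126,000.00.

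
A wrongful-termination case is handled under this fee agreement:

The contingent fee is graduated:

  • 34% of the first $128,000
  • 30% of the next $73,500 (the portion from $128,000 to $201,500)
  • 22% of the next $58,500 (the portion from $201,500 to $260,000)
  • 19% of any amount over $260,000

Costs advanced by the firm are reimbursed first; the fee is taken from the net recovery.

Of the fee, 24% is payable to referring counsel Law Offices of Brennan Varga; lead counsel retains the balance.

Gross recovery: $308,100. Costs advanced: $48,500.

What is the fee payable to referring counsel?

Fee base (net of costs): $308,100 − $48,500 = $259,600
First $128,000 at 34% = $43,520.00
Next $73,500 at 30% = $22,050.00
Remaining $58,100 at 22% = $12,782.00
Fee: $43,520.00 + $22,050.00 + $12,782.00 = $78,352.00
Referral share: 24% of $78,352.00 = $18,804.48; lead counsel retains $78,352.00 − $18,804.48 = $59,547.52.

$18,804.48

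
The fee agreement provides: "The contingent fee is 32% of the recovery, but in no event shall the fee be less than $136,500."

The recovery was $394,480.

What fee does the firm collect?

32% of $394,480 = $126,233.60
That is below the $136,500 minimum, so the minimum applies.

$136,500.00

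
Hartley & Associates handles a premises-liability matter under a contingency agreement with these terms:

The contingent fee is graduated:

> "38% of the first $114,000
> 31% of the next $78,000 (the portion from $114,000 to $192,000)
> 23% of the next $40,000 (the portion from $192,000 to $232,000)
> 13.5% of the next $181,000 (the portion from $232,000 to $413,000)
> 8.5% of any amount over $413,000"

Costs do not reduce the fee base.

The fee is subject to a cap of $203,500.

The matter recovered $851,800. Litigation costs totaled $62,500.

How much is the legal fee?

$138,433.00

Fee base is the gross recovery, $851,800; costs are reimbursed separately.
First $114,000 at 38% = $43,320.00
Next $78,000 at 31% = $24,180.00
Next $40,000 at 23% = $9,200.00
Next $181,000 at 13.5% = $24,435.00
Remaining $438,800 at 8.5% = $37,298.00
Fee: $43,320.00 + $24,180.00 + $9,200.00 + $24,435.00 + $37,298.00 = $138,433.00
$138,433.00 is under the $203,500 cap.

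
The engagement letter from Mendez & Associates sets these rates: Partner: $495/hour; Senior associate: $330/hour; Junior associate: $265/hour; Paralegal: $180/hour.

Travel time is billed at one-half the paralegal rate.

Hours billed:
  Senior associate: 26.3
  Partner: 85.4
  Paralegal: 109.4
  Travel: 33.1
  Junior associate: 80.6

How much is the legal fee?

$94,982.00

Partner: 85.4 × $495 = $42,273.00
Senior associate: 26.3 × $330 = $8,679.00
Junior associate: 80.6 × $265 = $21,359.00
Paralegal: 109.4 × $180 = $19,692.00
Subtotal: $42,273.00 + $8,679.00 + $21,359.00 + $19,692.00 = $92,003.00
Travel: 33.1 × ($180 ÷ 2) = 33.1 × $90.00 = $2,979.00
Total: $92,003.00 + $2,979.00 = $94,982.00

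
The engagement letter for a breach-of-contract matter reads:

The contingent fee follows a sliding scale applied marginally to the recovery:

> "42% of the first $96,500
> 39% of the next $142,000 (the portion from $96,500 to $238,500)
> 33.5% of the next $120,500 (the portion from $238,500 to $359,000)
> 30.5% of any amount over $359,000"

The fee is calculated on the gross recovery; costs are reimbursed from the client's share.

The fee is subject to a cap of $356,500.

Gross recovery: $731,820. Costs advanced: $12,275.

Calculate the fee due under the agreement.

Fee base is the gross recovery, $731,820; costs are reimbursed separately.
First $96,500 at 42% = $40,530.00
Next $142,000 at 39% = $55,380.00
Next $120,500 at 33.5% = $40,367.50
Remaining $372,820 at 30.5% = $113,710.10
Fee: $40,530.00 + $55,380.00 + $40,367.50 + $113,710.10 = $249,987.60
$249,987.60 is under the $356,500 cap.

$249,987.60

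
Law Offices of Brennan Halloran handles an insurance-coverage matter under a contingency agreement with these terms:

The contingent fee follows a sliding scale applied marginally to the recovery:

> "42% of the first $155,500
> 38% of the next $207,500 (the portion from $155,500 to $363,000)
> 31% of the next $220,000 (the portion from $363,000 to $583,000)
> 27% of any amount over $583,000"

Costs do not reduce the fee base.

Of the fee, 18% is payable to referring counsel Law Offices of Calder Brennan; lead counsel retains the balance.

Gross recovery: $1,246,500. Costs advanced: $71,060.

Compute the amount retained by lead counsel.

$321,034.10

Fee base is the gross recovery, $1,246,500; costs are reimbursed separately.
First $155,500 at 42% = $65,310.00
Next $207,500 at 38% = $78,850.00
Next $220,000 at 31% = $68,200.00
Remaining $663,500 at 27% = $179,145.00
Fee: $65,310.00 + $78,850.00 + $68,200.00 + $179,145.00 = $391,505.00
Referral share: 18% of $391,505.00 = $70,470.90; lead counsel retains $391,505.00 − $70,470.90 = $321,034.10.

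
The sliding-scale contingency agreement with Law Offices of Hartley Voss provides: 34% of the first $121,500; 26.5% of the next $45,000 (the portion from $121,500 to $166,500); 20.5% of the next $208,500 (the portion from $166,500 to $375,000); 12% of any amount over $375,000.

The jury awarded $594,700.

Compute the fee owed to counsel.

$122,341.50

First $121,500 at 34% = $41,310.00
Next $45,000 at 26.5% = $11,925.00
Next $208,500 at 20.5% = $42,742.50
Remaining $219,700 at 12% = $26,364.00
Fee: $41,310.00 + $11,925.00 + $42,742.50 + $26,364.00 = $122,341.50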